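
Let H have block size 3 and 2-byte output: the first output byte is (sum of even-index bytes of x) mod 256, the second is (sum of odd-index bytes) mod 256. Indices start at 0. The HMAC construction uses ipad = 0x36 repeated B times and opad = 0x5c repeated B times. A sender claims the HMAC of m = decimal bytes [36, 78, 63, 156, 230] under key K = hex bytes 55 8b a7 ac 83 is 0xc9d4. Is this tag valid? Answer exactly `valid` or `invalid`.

Key hex bytes 55 8b a7 ac 83 is 5 bytes > B = 3, so hash it first: H(key) = 7f 37, then zero-pad to 3 bytes: K' = 7f 37 00.
K' ⊕ ipad = 49 01 36; K' ⊕ opad = 23 6b 5c.
Inner hash: even-index sum = 361 mod 256 = 105; odd-index sum = 330 mod 256 = 74 → 69 4a.
Outer hash (recomputed tag): even-index sum = 201 mod 256 = 201; odd-index sum = 212 mod 256 = 212 → c9 d4.
Recomputed tag = c9d4; claimed = c9d4 → match.

valid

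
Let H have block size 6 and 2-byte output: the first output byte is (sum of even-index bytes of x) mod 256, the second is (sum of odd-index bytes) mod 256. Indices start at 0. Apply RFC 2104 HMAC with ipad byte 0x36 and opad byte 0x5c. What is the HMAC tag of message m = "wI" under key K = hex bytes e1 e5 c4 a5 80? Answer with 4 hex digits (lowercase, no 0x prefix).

27f3

Key hex bytes e1 e5 c4 a5 80 is 5 bytes ≤ B = 6; zero-pad to 6 bytes: K' = e1 e5 c4 a5 80 00.
K' ⊕ ipad = d7 d3 f2 93 b6 36.  K' ⊕ opad = bd b9 98 f9 dc 5c.
Inner input = (K'⊕ipad) ∥ m = d7 d3 f2 93 b6 36 ∥ 77 49.
Inner hash: even-index sum = 758 mod 256 = 246; odd-index sum = 485 mod 256 = 229 → f6 e5.
Outer input = (K'⊕opad) ∥ inner = bd b9 98 f9 dc 5c ∥ f6 e5.
Outer hash (tag): even-index sum = 807 mod 256 = 39; odd-index sum = 755 mod 256 = 243 → 27 f3.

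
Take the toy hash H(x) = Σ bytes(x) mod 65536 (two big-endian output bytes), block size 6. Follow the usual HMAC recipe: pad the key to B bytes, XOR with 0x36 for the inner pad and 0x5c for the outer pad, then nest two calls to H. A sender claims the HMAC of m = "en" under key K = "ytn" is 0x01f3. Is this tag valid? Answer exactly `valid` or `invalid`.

valid

Key "ytn" = 79 74 6e is 3 bytes ≤ B = 6; zero-pad to 6 bytes: K' = 79 74 6e 00 00 00.
K' ⊕ ipad = 4f 42 58 36 36 36; K' ⊕ opad = 25 28 32 5c 5c 5c.
Inner hash: sum = 79+66+88+54+54+54+101+110 = 606 → 02 5e.
Outer hash (recomputed tag): sum = 37+40+50+92+92+92+2+94 = 499 → 01 f3.
Recomputed tag = 01f3; claimed = 01f3 → match.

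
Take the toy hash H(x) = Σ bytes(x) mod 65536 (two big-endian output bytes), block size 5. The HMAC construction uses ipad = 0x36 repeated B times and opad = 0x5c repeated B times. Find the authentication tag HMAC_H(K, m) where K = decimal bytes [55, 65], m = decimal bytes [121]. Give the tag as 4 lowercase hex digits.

Key decimal bytes [55, 65] = 37 41 is 2 bytes ≤ B = 5; zero-pad to 5 bytes: K' = 37 41 00 00 00.
K' ⊕ ipad = 01 77 36 36 36.  K' ⊕ opad = 6b 1d 5c 5c 5c.
Inner input = (K'⊕ipad) ∥ m = 01 77 36 36 36 ∥ 79.
Inner hash: sum = 1+119+54+54+54+121 = 403 → 01 93.
Outer input = (K'⊕opad) ∥ inner = 6b 1d 5c 5c 5c ∥ 01 93.
Outer hash (tag): sum = 107+29+92+92+92+1+147 = 560 → 02 30.

0230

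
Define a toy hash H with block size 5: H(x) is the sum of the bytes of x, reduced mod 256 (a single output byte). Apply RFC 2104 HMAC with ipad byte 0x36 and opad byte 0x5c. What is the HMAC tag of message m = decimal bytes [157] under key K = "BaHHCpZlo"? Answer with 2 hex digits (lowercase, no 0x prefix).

59

Key "BaHHCpZlo" = 42 61 48 48 43 70 5a 6c 6f is 9 bytes > B = 5, so hash it first: H(key) = 1b, then zero-pad to 5 bytes: K' = 1b 00 00 00 00.
K' ⊕ ipad = 2d 36 36 36 36.  K' ⊕ opad = 47 5c 5c 5c 5c.
Inner input = (K'⊕ipad) ∥ m = 2d 36 36 36 36 ∥ 9d.
Inner hash: sum = 45+54+54+54+54+157 = 418; mod 256 = 162 → a2.
Outer input = (K'⊕opad) ∥ inner = 47 5c 5c 5c 5c ∥ a2.
Outer hash (tag): sum = 71+92+92+92+92+162 = 601; mod 256 = 89 → 59.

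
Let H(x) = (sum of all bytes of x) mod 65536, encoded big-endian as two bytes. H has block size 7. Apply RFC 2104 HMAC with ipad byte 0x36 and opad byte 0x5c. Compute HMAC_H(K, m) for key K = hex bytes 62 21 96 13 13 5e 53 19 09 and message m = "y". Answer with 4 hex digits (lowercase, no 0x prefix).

Key hex bytes 62 21 96 13 13 5e 53 19 09 is 9 bytes > B = 7, so hash it first: H(key) = 02 12, then zero-pad to 7 bytes: K' = 02 12 00 00 00 00 00.
K' ⊕ ipad = 34 24 36 36 36 36 36.  K' ⊕ opad = 5e 4e 5c 5c 5c 5c 5c.
Inner input = (K'⊕ipad) ∥ m = 34 24 36 36 36 36 36 ∥ 79.
Inner hash: sum = 52+36+54+54+54+54+54+121 = 479 → 01 df.
Outer input = (K'⊕opad) ∥ inner = 5e 4e 5c 5c 5c 5c 5c ∥ 01 df.
Outer hash (tag): sum = 94+78+92+92+92+92+92+1+223 = 856 → 03 58.

0358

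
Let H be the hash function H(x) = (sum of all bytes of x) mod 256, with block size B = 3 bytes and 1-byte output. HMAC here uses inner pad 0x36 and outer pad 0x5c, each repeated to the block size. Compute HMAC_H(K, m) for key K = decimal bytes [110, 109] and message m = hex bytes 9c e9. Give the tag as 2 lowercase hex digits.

Key decimal bytes [110, 109] = 6e 6d is 2 bytes ≤ B = 3; zero-pad to 3 bytes: K' = 6e 6d 00.
K' ⊕ ipad = 58 5b 36.  K' ⊕ opad = 32 31 5c.
Inner input = (K'⊕ipad) ∥ m = 58 5b 36 ∥ 9c e9.
Inner hash: sum = 88+91+54+156+233 = 622; mod 256 = 110 → 6e.
Outer input = (K'⊕opad) ∥ inner = 32 31 5c ∥ 6e.
Outer hash (tag): sum = 50+49+92+110 = 301; mod 256 = 45 → 2d.

2d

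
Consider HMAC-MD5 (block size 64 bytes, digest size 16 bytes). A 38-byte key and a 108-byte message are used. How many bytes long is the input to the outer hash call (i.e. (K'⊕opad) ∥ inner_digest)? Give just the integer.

Key is 38 ≤ 64 bytes, zero-padded: |K'| = 64.
Outer input = (K'⊕opad) ∥ H(inner) → 64 + 16 = 80 bytes.

80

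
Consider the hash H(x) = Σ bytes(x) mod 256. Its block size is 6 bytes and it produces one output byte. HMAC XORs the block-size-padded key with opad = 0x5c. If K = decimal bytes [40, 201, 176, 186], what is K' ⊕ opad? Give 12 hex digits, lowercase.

Key decimal bytes [40, 201, 176, 186] = 28 c9 b0 ba is 4 bytes ≤ B = 6; zero-pad to 6 bytes: K' = 28 c9 b0 ba 00 00.
XOR each byte with 0x5c: 28⊕5c=74, c9⊕5c=95, b0⊕5c=ec, ba⊕5c=e6, 00⊕5c=5c, 00⊕5c=5c.

7495ece65c5c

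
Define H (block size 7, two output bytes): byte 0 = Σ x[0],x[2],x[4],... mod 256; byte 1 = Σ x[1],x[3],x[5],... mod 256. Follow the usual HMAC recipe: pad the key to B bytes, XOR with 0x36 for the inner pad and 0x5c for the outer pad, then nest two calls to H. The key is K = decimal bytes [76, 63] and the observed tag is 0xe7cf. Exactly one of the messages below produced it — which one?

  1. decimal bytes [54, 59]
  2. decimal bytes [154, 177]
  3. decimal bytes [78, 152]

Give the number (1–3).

3

Key decimal bytes [76, 63] = 4c 3f is 2 bytes ≤ B = 7; zero-pad to 7 bytes: K' = 4c 3f 00 00 00 00 00.
K' ⊕ ipad = 7a 09 36 36 36 36 36; K' ⊕ opad = 10 63 5c 5c 5c 5c 5c.
m1: inner = H(7a 09 36 36 36 36 36 36 3b) = 57 ab; tag = H(10 63 5c 5c 5c 5c 5c 57 ab) = cf72
m2: inner = H(7a 09 36 36 36 36 36 9a b1) = cd 0f; tag = H(10 63 5c 5c 5c 5c 5c cd 0f) = 33e8
m3: inner = H(7a 09 36 36 36 36 36 4e 98) = b4 c3; tag = H(10 63 5c 5c 5c 5c 5c b4 c3) = e7cf ← matches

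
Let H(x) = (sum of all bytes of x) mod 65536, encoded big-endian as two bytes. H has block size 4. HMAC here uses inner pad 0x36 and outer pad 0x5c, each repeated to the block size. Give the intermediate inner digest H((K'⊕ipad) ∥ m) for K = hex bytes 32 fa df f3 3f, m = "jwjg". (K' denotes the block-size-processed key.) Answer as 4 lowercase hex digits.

Key hex bytes 32 fa df f3 3f is 5 bytes > B = 4, so hash it first: H(key) = 03 3d, then zero-pad to 4 bytes: K' = 03 3d 00 00.
K' ⊕ ipad = 35 0b 36 36.
Inner input = 35 0b 36 36 ∥ 6a 77 6a 67.
Inner hash: sum = 53+11+54+54+106+119+106+103 = 606 → 02 5e.

025e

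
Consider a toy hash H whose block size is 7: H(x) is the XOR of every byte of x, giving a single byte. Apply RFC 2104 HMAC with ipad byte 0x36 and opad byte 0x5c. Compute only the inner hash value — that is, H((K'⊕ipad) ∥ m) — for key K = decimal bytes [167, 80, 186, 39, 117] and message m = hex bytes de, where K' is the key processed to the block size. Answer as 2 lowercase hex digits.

f7

Key decimal bytes [167, 80, 186, 39, 117] = a7 50 ba 27 75 is 5 bytes ≤ B = 7; zero-pad to 7 bytes: K' = a7 50 ba 27 75 00 00.
K' ⊕ ipad = 91 66 8c 11 43 36 36.
Inner input = 91 66 8c 11 43 36 36 ∥ de.
Inner hash: XOR 91⊕66⊕8c⊕11⊕43⊕36⊕36⊕de = f7.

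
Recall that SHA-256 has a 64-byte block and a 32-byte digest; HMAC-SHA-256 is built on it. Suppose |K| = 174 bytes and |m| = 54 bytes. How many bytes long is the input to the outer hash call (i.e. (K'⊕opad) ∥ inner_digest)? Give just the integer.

Key is 174 > 64 bytes, so it is hashed to 32 bytes then zero-padded to 64: |K'| = 64.
Outer input = (K'⊕opad) ∥ H(inner) → 64 + 32 = 96 bytes.

96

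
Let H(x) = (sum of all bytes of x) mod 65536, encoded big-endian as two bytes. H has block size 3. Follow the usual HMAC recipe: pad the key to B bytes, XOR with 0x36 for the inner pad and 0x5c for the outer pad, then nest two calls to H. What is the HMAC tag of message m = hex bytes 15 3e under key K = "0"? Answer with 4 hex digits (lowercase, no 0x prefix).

Key "0" = 30 is 1 byte ≤ B = 3; zero-pad to 3 bytes: K' = 30 00 00.
K' ⊕ ipad = 06 36 36.  K' ⊕ opad = 6c 5c 5c.
Inner input = (K'⊕ipad) ∥ m = 06 36 36 ∥ 15 3e.
Inner hash: sum = 6+54+54+21+62 = 197 → 00 c5.
Outer input = (K'⊕opad) ∥ inner = 6c 5c 5c ∥ 00 c5.
Outer hash (tag): sum = 108+92+92+0+197 = 489 → 01 e9.

01e9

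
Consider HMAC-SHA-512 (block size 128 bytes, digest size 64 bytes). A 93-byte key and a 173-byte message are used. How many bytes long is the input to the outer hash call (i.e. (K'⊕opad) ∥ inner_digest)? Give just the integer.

Key is 93 ≤ 128 bytes, zero-padded: |K'| = 128.
Outer input = (K'⊕opad) ∥ H(inner) → 128 + 64 = 192 bytes.

192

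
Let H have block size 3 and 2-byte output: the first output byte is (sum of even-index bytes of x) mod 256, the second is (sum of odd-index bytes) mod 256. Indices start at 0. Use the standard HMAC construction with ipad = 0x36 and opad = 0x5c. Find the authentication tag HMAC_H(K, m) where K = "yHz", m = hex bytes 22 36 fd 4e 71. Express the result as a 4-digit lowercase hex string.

5933

Key "yHz" = 79 48 7a is exactly B = 3 bytes: K' = 79 48 7a.
K' ⊕ ipad = 4f 7e 4c.  K' ⊕ opad = 25 14 26.
Inner input = (K'⊕ipad) ∥ m = 4f 7e 4c ∥ 22 36 fd 4e 71.
Inner hash: even-index sum = 287 mod 256 = 31; odd-index sum = 526 mod 256 = 14 → 1f 0e.
Outer input = (K'⊕opad) ∥ inner = 25 14 26 ∥ 1f 0e.
Outer hash (tag): even-index sum = 89 mod 256 = 89; odd-index sum = 51 mod 256 = 51 → 59 33.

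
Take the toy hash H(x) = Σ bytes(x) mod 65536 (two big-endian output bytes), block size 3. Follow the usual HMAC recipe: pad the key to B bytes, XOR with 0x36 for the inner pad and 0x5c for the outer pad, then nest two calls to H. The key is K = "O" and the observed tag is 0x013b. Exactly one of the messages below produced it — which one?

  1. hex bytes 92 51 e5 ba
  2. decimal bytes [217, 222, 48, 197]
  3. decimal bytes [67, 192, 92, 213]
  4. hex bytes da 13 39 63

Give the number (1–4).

4

Key "O" = 4f is 1 byte ≤ B = 3; zero-pad to 3 bytes: K' = 4f 00 00.
K' ⊕ ipad = 79 36 36; K' ⊕ opad = 13 5c 5c.
m1: inner = H(79 36 36 92 51 e5 ba) = 03 67; tag = H(13 5c 5c 03 67) = 0135
m2: inner = H(79 36 36 d9 de 30 c5) = 03 91; tag = H(13 5c 5c 03 91) = 015f
m3: inner = H(79 36 36 43 c0 5c d5) = 03 19; tag = H(13 5c 5c 03 19) = 00e7
m4: inner = H(79 36 36 da 13 39 63) = 02 6e; tag = H(13 5c 5c 02 6e) = 013b ← matches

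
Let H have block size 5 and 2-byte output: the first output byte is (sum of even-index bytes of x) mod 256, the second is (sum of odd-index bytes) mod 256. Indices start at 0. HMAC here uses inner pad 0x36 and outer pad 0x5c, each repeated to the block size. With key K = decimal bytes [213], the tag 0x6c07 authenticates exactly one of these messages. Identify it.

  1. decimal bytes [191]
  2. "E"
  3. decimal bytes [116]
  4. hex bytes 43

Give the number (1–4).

1

Key decimal bytes [213] = d5 is 1 byte ≤ B = 5; zero-pad to 5 bytes: K' = d5 00 00 00 00.
K' ⊕ ipad = e3 36 36 36 36; K' ⊕ opad = 89 5c 5c 5c 5c.
m1: inner = H(e3 36 36 36 36 bf) = 4f 2b; tag = H(89 5c 5c 5c 5c 4f 2b) = 6c07 ← matches
m2: inner = H(e3 36 36 36 36 45) = 4f b1; tag = H(89 5c 5c 5c 5c 4f b1) = f207
m3: inner = H(e3 36 36 36 36 74) = 4f e0; tag = H(89 5c 5c 5c 5c 4f e0) = 2107
m4: inner = H(e3 36 36 36 36 43) = 4f af; tag = H(89 5c 5c 5c 5c 4f af) = f007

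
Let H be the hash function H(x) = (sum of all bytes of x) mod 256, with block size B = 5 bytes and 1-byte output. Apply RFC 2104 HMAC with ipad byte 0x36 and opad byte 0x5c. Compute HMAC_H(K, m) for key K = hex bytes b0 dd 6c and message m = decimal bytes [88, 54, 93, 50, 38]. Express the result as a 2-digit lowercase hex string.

cf

Key hex bytes b0 dd 6c is 3 bytes ≤ B = 5; zero-pad to 5 bytes: K' = b0 dd 6c 00 00.
K' ⊕ ipad = 86 eb 5a 36 36.  K' ⊕ opad = ec 81 30 5c 5c.
Inner input = (K'⊕ipad) ∥ m = 86 eb 5a 36 36 ∥ 58 36 5d 32 26.
Inner hash: sum = 134+235+90+54+54+88+54+93+50+38 = 890; mod 256 = 122 → 7a.
Outer input = (K'⊕opad) ∥ inner = ec 81 30 5c 5c ∥ 7a.
Outer hash (tag): sum = 236+129+48+92+92+122 = 719; mod 256 = 207 → cf.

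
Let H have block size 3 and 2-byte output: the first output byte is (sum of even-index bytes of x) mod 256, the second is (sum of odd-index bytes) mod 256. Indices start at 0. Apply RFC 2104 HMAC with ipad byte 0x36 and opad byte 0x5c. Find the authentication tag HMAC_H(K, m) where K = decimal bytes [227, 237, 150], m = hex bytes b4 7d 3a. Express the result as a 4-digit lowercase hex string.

52a3

Key decimal bytes [227, 237, 150] = e3 ed 96 is exactly B = 3 bytes: K' = e3 ed 96.
K' ⊕ ipad = d5 db a0.  K' ⊕ opad = bf b1 ca.
Inner input = (K'⊕ipad) ∥ m = d5 db a0 ∥ b4 7d 3a.
Inner hash: even-index sum = 498 mod 256 = 242; odd-index sum = 457 mod 256 = 201 → f2 c9.
Outer input = (K'⊕opad) ∥ inner = bf b1 ca ∥ f2 c9.
Outer hash (tag): even-index sum = 594 mod 256 = 82; odd-index sum = 419 mod 256 = 163 → 52 a3.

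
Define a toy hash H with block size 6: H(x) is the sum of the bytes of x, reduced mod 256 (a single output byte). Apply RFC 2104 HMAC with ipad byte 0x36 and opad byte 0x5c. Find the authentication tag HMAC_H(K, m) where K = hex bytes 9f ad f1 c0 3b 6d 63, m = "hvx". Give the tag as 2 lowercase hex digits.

c2

Key hex bytes 9f ad f1 c0 3b 6d 63 is 7 bytes > B = 6, so hash it first: H(key) = 08, then zero-pad to 6 bytes: K' = 08 00 00 00 00 00.
K' ⊕ ipad = 3e 36 36 36 36 36.  K' ⊕ opad = 54 5c 5c 5c 5c 5c.
Inner input = (K'⊕ipad) ∥ m = 3e 36 36 36 36 36 ∥ 68 76 78.
Inner hash: sum = 62+54+54+54+54+54+104+118+120 = 674; mod 256 = 162 → a2.
Outer input = (K'⊕opad) ∥ inner = 54 5c 5c 5c 5c 5c ∥ a2.
Outer hash (tag): sum = 84+92+92+92+92+92+162 = 706; mod 256 = 194 → c2.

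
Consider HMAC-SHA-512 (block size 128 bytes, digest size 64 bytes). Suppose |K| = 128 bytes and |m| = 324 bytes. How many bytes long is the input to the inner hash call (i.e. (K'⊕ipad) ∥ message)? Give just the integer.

Key is 128 ≤ 128 bytes, zero-padded: |K'| = 128.
Inner input = (K'⊕ipad) ∥ m → 128 + 324 = 452 bytes.

452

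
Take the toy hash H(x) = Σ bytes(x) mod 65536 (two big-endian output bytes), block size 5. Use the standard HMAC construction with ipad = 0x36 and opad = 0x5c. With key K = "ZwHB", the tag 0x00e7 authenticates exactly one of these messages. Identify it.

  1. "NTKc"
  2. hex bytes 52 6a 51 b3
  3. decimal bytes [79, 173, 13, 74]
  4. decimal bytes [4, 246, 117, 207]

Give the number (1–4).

1

Key "ZwHB" = 5a 77 48 42 is 4 bytes ≤ B = 5; zero-pad to 5 bytes: K' = 5a 77 48 42 00.
K' ⊕ ipad = 6c 41 7e 74 36; K' ⊕ opad = 06 2b 14 1e 5c.
m1: inner = H(6c 41 7e 74 36 4e 54 4b 63) = 03 25; tag = H(06 2b 14 1e 5c 03 25) = 00e7 ← matches
m2: inner = H(6c 41 7e 74 36 52 6a 51 b3) = 03 95; tag = H(06 2b 14 1e 5c 03 95) = 0157
m3: inner = H(6c 41 7e 74 36 4f ad 0d 4a) = 03 28; tag = H(06 2b 14 1e 5c 03 28) = 00ea
m4: inner = H(6c 41 7e 74 36 04 f6 75 cf) = 04 13; tag = H(06 2b 14 1e 5c 04 13) = 00d6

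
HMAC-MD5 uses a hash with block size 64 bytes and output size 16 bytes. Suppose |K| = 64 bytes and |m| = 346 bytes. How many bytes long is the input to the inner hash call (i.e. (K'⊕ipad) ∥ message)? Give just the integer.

Key is 64 ≤ 64 bytes, zero-padded: |K'| = 64.
Inner input = (K'⊕ipad) ∥ m → 64 + 346 = 410 bytes.

410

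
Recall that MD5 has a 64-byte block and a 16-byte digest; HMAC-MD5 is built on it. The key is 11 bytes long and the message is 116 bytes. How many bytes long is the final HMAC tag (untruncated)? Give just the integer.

16

The tag is one MD5 digest: 16 bytes.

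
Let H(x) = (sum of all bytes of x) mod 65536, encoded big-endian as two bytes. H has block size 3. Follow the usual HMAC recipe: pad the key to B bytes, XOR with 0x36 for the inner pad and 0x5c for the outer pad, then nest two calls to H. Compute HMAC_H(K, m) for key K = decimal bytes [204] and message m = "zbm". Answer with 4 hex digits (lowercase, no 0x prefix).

Key decimal bytes [204] = cc is 1 byte ≤ B = 3; zero-pad to 3 bytes: K' = cc 00 00.
K' ⊕ ipad = fa 36 36.  K' ⊕ opad = 90 5c 5c.
Inner input = (K'⊕ipad) ∥ m = fa 36 36 ∥ 7a 62 6d.
Inner hash: sum = 250+54+54+122+98+109 = 687 → 02 af.
Outer input = (K'⊕opad) ∥ inner = 90 5c 5c ∥ 02 af.
Outer hash (tag): sum = 144+92+92+2+175 = 505 → 01 f9.

01f9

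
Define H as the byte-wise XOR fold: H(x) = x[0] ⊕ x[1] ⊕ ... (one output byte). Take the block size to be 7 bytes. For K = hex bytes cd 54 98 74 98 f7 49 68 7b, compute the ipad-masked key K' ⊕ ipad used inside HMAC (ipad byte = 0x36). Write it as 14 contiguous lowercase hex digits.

76363636363636

Key hex bytes cd 54 98 74 98 f7 49 68 7b is 9 bytes > B = 7, so hash it first: H(key) = 40, then zero-pad to 7 bytes: K' = 40 00 00 00 00 00 00.
XOR each byte with 0x36: 40⊕36=76, 00⊕36=36, 00⊕36=36, 00⊕36=36, 00⊕36=36, 00⊕36=36, 00⊕36=36.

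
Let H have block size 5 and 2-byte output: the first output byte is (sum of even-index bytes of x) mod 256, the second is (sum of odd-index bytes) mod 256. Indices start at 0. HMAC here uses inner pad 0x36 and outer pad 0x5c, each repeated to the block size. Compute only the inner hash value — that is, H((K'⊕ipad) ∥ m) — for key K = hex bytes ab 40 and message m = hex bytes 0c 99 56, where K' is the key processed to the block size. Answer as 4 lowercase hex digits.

Key hex bytes ab 40 is 2 bytes ≤ B = 5; zero-pad to 5 bytes: K' = ab 40 00 00 00.
K' ⊕ ipad = 9d 76 36 36 36.
Inner input = 9d 76 36 36 36 ∥ 0c 99 56.
Inner hash: even-index sum = 418 mod 256 = 162; odd-index sum = 270 mod 256 = 14 → a2 0e.

a20e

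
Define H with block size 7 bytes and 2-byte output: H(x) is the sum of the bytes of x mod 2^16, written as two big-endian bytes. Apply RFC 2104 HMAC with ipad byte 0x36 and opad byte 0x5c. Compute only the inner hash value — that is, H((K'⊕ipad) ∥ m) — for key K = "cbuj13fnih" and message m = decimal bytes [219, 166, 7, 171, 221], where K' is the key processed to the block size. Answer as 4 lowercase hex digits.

Key "cbuj13fnih" = 63 62 75 6a 31 33 66 6e 69 68 is 10 bytes > B = 7, so hash it first: H(key) = 03 ad, then zero-pad to 7 bytes: K' = 03 ad 00 00 00 00 00.
K' ⊕ ipad = 35 9b 36 36 36 36 36.
Inner input = 35 9b 36 36 36 36 36 ∥ db a6 07 ab dd.
Inner hash: sum = 53+155+54+54+54+54+54+219+166+7+171+221 = 1262 → 04 ee.

04ee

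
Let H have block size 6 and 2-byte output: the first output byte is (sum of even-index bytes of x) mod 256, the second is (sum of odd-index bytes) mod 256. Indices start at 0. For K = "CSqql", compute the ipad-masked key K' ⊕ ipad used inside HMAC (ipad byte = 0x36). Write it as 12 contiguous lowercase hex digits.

Key "CSqql" = 43 53 71 71 6c is 5 bytes ≤ B = 6; zero-pad to 6 bytes: K' = 43 53 71 71 6c 00.
XOR each byte with 0x36: 43⊕36=75, 53⊕36=65, 71⊕36=47, 71⊕36=47, 6c⊕36=5a, 00⊕36=36.

756547475a36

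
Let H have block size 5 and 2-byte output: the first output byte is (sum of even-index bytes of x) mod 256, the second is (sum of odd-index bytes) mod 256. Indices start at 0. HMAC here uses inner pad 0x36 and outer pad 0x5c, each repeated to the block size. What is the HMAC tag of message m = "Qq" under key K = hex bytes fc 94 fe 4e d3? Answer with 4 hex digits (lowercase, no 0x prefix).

Key hex bytes fc 94 fe 4e d3 is exactly B = 5 bytes: K' = fc 94 fe 4e d3.
K' ⊕ ipad = ca a2 c8 78 e5.  K' ⊕ opad = a0 c8 a2 12 8f.
Inner input = (K'⊕ipad) ∥ m = ca a2 c8 78 e5 ∥ 51 71.
Inner hash: even-index sum = 744 mod 256 = 232; odd-index sum = 363 mod 256 = 107 → e8 6b.
Outer input = (K'⊕opad) ∥ inner = a0 c8 a2 12 8f ∥ e8 6b.
Outer hash (tag): even-index sum = 572 mod 256 = 60; odd-index sum = 450 mod 256 = 194 → 3c c2.

3cc2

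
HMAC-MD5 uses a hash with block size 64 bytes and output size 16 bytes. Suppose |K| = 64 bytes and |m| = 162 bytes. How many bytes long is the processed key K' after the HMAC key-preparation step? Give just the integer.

64

Key is 64 ≤ 64 bytes, zero-padded: |K'| = 64.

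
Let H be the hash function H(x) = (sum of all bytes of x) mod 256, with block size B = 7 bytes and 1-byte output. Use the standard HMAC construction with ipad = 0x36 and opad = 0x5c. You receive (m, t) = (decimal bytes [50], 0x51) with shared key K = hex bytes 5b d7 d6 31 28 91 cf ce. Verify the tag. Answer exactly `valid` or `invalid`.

invalid

Key hex bytes 5b d7 d6 31 28 91 cf ce is 8 bytes > B = 7, so hash it first: H(key) = 8f, then zero-pad to 7 bytes: K' = 8f 00 00 00 00 00 00.
K' ⊕ ipad = b9 36 36 36 36 36 36; K' ⊕ opad = d3 5c 5c 5c 5c 5c 5c.
Inner hash: sum = 185+54+54+54+54+54+54+50 = 559; mod 256 = 47 → 2f.
Outer hash (recomputed tag): sum = 211+92+92+92+92+92+92+47 = 810; mod 256 = 42 → 2a.
Recomputed tag = 2a; claimed = 51 → mismatch.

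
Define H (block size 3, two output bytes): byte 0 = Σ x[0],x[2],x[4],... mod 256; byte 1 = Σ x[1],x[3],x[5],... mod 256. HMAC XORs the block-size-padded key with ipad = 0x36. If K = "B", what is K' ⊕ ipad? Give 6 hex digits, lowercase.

Key "B" = 42 is 1 byte ≤ B = 3; zero-pad to 3 bytes: K' = 42 00 00.
XOR each byte with 0x36: 42⊕36=74, 00⊕36=36, 00⊕36=36.

743636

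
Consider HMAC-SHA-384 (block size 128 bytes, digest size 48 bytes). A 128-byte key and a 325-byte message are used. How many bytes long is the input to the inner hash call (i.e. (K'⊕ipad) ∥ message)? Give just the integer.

Key is 128 ≤ 128 bytes, zero-padded: |K'| = 128.
Inner input = (K'⊕ipad) ∥ m → 128 + 325 = 453 bytes.

453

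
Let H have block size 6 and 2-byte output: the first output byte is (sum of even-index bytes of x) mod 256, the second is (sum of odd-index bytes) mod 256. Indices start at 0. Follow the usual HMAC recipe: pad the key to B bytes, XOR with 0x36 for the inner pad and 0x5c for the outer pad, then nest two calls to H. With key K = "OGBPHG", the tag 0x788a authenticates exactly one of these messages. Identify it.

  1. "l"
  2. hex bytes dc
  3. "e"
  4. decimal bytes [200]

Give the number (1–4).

4

Key "OGBPHG" = 4f 47 42 50 48 47 is exactly B = 6 bytes: K' = 4f 47 42 50 48 47.
K' ⊕ ipad = 79 71 74 66 7e 71; K' ⊕ opad = 13 1b 1e 0c 14 1b.
m1: inner = H(79 71 74 66 7e 71 6c) = d7 48; tag = H(13 1b 1e 0c 14 1b d7 48) = 1c8a
m2: inner = H(79 71 74 66 7e 71 dc) = 47 48; tag = H(13 1b 1e 0c 14 1b 47 48) = 8c8a
m3: inner = H(79 71 74 66 7e 71 65) = d0 48; tag = H(13 1b 1e 0c 14 1b d0 48) = 158a
m4: inner = H(79 71 74 66 7e 71 c8) = 33 48; tag = H(13 1b 1e 0c 14 1b 33 48) = 788a ← matches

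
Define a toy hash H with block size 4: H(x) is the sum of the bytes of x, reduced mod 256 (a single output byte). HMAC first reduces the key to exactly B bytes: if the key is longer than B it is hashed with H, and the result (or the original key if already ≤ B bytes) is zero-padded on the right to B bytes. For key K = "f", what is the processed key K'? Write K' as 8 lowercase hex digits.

66000000

Key "f" = 66 is 1 byte ≤ B = 4; zero-pad to 4 bytes: K' = 66 00 00 00.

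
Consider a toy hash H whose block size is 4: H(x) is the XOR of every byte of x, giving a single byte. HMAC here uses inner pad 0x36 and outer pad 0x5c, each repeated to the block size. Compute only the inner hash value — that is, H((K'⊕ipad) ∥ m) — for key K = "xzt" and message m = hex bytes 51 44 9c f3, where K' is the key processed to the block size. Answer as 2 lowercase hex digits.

0c

Key "xzt" = 78 7a 74 is 3 bytes ≤ B = 4; zero-pad to 4 bytes: K' = 78 7a 74 00.
K' ⊕ ipad = 4e 4c 42 36.
Inner input = 4e 4c 42 36 ∥ 51 44 9c f3.
Inner hash: XOR 4e⊕4c⊕42⊕36⊕51⊕44⊕9c⊕f3 = 0c.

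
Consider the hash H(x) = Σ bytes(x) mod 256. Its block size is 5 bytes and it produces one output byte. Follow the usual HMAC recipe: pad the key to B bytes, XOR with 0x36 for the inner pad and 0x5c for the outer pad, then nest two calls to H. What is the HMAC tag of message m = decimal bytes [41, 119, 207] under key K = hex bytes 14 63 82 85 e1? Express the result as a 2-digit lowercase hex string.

1f

Key hex bytes 14 63 82 85 e1 is exactly B = 5 bytes: K' = 14 63 82 85 e1.
K' ⊕ ipad = 22 55 b4 b3 d7.  K' ⊕ opad = 48 3f de d9 bd.
Inner input = (K'⊕ipad) ∥ m = 22 55 b4 b3 d7 ∥ 29 77 cf.
Inner hash: sum = 34+85+180+179+215+41+119+207 = 1060; mod 256 = 36 → 24.
Outer input = (K'⊕opad) ∥ inner = 48 3f de d9 bd ∥ 24.
Outer hash (tag): sum = 72+63+222+217+189+36 = 799; mod 256 = 31 → 1f.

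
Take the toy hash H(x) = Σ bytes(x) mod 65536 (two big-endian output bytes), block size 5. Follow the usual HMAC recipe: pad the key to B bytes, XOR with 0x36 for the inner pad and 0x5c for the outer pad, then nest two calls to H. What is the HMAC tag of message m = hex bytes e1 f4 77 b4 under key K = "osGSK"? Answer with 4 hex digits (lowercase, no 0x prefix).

Key "osGSK" = 6f 73 47 53 4b is exactly B = 5 bytes: K' = 6f 73 47 53 4b.
K' ⊕ ipad = 59 45 71 65 7d.  K' ⊕ opad = 33 2f 1b 0f 17.
Inner input = (K'⊕ipad) ∥ m = 59 45 71 65 7d ∥ e1 f4 77 b4.
Inner hash: sum = 89+69+113+101+125+225+244+119+180 = 1265 → 04 f1.
Outer input = (K'⊕opad) ∥ inner = 33 2f 1b 0f 17 ∥ 04 f1.
Outer hash (tag): sum = 51+47+27+15+23+4+241 = 408 → 01 98.

0198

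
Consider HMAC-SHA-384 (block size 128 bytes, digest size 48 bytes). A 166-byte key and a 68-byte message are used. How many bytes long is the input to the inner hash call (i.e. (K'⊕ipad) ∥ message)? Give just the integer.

Key is 166 > 128 bytes, so it is hashed to 48 bytes then zero-padded to 128: |K'| = 128.
Inner input = (K'⊕ipad) ∥ m → 128 + 68 = 196 bytes.

196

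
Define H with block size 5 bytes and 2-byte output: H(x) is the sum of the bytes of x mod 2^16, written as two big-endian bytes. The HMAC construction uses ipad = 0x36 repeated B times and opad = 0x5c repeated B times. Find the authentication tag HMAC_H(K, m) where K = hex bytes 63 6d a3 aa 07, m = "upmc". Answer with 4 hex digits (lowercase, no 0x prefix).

Key hex bytes 63 6d a3 aa 07 is exactly B = 5 bytes: K' = 63 6d a3 aa 07.
K' ⊕ ipad = 55 5b 95 9c 31.  K' ⊕ opad = 3f 31 ff f6 5b.
Inner input = (K'⊕ipad) ∥ m = 55 5b 95 9c 31 ∥ 75 70 6d 63.
Inner hash: sum = 85+91+149+156+49+117+112+109+99 = 967 → 03 c7.
Outer input = (K'⊕opad) ∥ inner = 3f 31 ff f6 5b ∥ 03 c7.
Outer hash (tag): sum = 63+49+255+246+91+3+199 = 906 → 03 8a.

038a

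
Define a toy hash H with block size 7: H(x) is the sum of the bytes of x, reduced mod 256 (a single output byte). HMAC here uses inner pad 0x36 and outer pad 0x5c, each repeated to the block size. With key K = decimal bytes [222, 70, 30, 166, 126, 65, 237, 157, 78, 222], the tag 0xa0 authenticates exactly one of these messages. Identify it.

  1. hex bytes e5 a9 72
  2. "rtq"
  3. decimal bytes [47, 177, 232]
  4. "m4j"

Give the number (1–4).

3

Key decimal bytes [222, 70, 30, 166, 126, 65, 237, 157, 78, 222] = de 46 1e a6 7e 41 ed 9d 4e de is 10 bytes > B = 7, so hash it first: H(key) = 5d, then zero-pad to 7 bytes: K' = 5d 00 00 00 00 00 00.
K' ⊕ ipad = 6b 36 36 36 36 36 36; K' ⊕ opad = 01 5c 5c 5c 5c 5c 5c.
m1: inner = H(6b 36 36 36 36 36 36 e5 a9 72) = af; tag = H(01 5c 5c 5c 5c 5c 5c af) = d8
m2: inner = H(6b 36 36 36 36 36 36 72 74 71) = 06; tag = H(01 5c 5c 5c 5c 5c 5c 06) = 2f
m3: inner = H(6b 36 36 36 36 36 36 2f b1 e8) = 77; tag = H(01 5c 5c 5c 5c 5c 5c 77) = a0 ← matches
m4: inner = H(6b 36 36 36 36 36 36 6d 34 6a) = ba; tag = H(01 5c 5c 5c 5c 5c 5c ba) = e3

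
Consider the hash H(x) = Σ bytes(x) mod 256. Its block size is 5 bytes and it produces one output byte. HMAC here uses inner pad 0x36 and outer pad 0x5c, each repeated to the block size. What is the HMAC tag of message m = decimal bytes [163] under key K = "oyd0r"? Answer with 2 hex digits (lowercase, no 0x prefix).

11

Key "oyd0r" = 6f 79 64 30 72 is exactly B = 5 bytes: K' = 6f 79 64 30 72.
K' ⊕ ipad = 59 4f 52 06 44.  K' ⊕ opad = 33 25 38 6c 2e.
Inner input = (K'⊕ipad) ∥ m = 59 4f 52 06 44 ∥ a3.
Inner hash: sum = 89+79+82+6+68+163 = 487; mod 256 = 231 → e7.
Outer input = (K'⊕opad) ∥ inner = 33 25 38 6c 2e ∥ e7.
Outer hash (tag): sum = 51+37+56+108+46+231 = 529; mod 256 = 17 → 11.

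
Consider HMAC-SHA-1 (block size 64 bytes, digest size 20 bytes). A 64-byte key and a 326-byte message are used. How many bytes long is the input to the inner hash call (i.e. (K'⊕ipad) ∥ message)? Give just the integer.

390

Key is 64 ≤ 64 bytes, zero-padded: |K'| = 64.
Inner input = (K'⊕ipad) ∥ m → 64 + 326 = 390 bytes.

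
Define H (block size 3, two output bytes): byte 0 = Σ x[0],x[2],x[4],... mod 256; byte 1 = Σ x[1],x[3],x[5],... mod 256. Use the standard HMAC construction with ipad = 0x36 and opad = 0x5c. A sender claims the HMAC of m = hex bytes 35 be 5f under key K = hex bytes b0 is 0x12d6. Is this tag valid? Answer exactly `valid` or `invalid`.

valid

Key hex bytes b0 is 1 byte ≤ B = 3; zero-pad to 3 bytes: K' = b0 00 00.
K' ⊕ ipad = 86 36 36; K' ⊕ opad = ec 5c 5c.
Inner hash: even-index sum = 378 mod 256 = 122; odd-index sum = 202 mod 256 = 202 → 7a ca.
Outer hash (recomputed tag): even-index sum = 530 mod 256 = 18; odd-index sum = 214 mod 256 = 214 → 12 d6.
Recomputed tag = 12d6; claimed = 12d6 → match.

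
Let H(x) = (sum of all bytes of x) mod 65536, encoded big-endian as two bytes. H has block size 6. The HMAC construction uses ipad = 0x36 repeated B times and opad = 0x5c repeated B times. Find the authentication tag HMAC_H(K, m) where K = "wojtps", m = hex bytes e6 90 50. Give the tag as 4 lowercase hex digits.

Key "wojtps" = 77 6f 6a 74 70 73 is exactly B = 6 bytes: K' = 77 6f 6a 74 70 73.
K' ⊕ ipad = 41 59 5c 42 46 45.  K' ⊕ opad = 2b 33 36 28 2c 2f.
Inner input = (K'⊕ipad) ∥ m = 41 59 5c 42 46 45 ∥ e6 90 50.
Inner hash: sum = 65+89+92+66+70+69+230+144+80 = 905 → 03 89.
Outer input = (K'⊕opad) ∥ inner = 2b 33 36 28 2c 2f ∥ 03 89.
Outer hash (tag): sum = 43+51+54+40+44+47+3+137 = 419 → 01 a3.

01a3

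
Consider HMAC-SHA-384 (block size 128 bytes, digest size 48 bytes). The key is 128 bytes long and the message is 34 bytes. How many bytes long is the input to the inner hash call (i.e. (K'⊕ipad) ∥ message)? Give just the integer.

Key is 128 ≤ 128 bytes, zero-padded: |K'| = 128.
Inner input = (K'⊕ipad) ∥ m → 128 + 34 = 162 bytes.

162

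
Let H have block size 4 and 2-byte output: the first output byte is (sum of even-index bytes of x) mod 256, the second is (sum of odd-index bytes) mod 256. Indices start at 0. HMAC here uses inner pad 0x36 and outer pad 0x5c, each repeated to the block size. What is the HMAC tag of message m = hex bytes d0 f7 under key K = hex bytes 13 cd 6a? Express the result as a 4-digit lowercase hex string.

Key hex bytes 13 cd 6a is 3 bytes ≤ B = 4; zero-pad to 4 bytes: K' = 13 cd 6a 00.
K' ⊕ ipad = 25 fb 5c 36.  K' ⊕ opad = 4f 91 36 5c.
Inner input = (K'⊕ipad) ∥ m = 25 fb 5c 36 ∥ d0 f7.
Inner hash: even-index sum = 337 mod 256 = 81; odd-index sum = 552 mod 256 = 40 → 51 28.
Outer input = (K'⊕opad) ∥ inner = 4f 91 36 5c ∥ 51 28.
Outer hash (tag): even-index sum = 214 mod 256 = 214; odd-index sum = 277 mod 256 = 21 → d6 15.

d615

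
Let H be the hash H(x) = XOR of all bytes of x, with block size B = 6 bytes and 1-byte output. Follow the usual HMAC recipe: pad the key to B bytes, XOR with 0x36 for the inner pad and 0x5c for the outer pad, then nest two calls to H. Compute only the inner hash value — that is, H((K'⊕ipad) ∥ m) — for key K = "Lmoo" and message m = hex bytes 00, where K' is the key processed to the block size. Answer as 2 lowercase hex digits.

21

Key "Lmoo" = 4c 6d 6f 6f is 4 bytes ≤ B = 6; zero-pad to 6 bytes: K' = 4c 6d 6f 6f 00 00.
K' ⊕ ipad = 7a 5b 59 59 36 36.
Inner input = 7a 5b 59 59 36 36 ∥ 00.
Inner hash: XOR 7a⊕5b⊕59⊕59⊕36⊕36⊕00 = 21.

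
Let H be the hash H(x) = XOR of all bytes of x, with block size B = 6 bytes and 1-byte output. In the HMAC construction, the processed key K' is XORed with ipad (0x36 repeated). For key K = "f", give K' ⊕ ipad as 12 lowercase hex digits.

Key "f" = 66 is 1 byte ≤ B = 6; zero-pad to 6 bytes: K' = 66 00 00 00 00 00.
XOR each byte with 0x36: 66⊕36=50, 00⊕36=36, 00⊕36=36, 00⊕36=36, 00⊕36=36, 00⊕36=36.

503636363636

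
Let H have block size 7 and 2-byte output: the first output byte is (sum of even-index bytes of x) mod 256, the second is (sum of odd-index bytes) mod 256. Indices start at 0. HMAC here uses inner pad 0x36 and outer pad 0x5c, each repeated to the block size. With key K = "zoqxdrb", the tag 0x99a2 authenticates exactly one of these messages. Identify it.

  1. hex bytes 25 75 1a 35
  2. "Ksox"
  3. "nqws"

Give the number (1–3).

3

Key "zoqxdrb" = 7a 6f 71 78 64 72 62 is exactly B = 7 bytes: K' = 7a 6f 71 78 64 72 62.
K' ⊕ ipad = 4c 59 47 4e 52 44 54; K' ⊕ opad = 26 33 2d 24 38 2e 3e.
m1: inner = H(4c 59 47 4e 52 44 54 25 75 1a 35) = e3 2a; tag = H(26 33 2d 24 38 2e 3e e3 2a) = f368
m2: inner = H(4c 59 47 4e 52 44 54 4b 73 6f 78) = 24 a5; tag = H(26 33 2d 24 38 2e 3e 24 a5) = 6ea9
m3: inner = H(4c 59 47 4e 52 44 54 6e 71 77 73) = 1d d0; tag = H(26 33 2d 24 38 2e 3e 1d d0) = 99a2 ← matches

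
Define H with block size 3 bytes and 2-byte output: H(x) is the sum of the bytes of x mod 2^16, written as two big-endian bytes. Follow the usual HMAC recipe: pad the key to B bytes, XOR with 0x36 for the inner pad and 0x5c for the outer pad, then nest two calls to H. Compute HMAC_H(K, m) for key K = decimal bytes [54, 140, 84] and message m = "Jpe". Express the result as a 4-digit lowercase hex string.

017f

Key decimal bytes [54, 140, 84] = 36 8c 54 is exactly B = 3 bytes: K' = 36 8c 54.
K' ⊕ ipad = 00 ba 62.  K' ⊕ opad = 6a d0 08.
Inner input = (K'⊕ipad) ∥ m = 00 ba 62 ∥ 4a 70 65.
Inner hash: sum = 0+186+98+74+112+101 = 571 → 02 3b.
Outer input = (K'⊕opad) ∥ inner = 6a d0 08 ∥ 02 3b.
Outer hash (tag): sum = 106+208+8+2+59 = 383 → 01 7f.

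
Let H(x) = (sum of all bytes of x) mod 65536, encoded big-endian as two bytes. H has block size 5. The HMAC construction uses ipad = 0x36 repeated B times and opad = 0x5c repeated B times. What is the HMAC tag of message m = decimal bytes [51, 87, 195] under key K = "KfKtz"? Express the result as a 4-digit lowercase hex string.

00de

Key "KfKtz" = 4b 66 4b 74 7a is exactly B = 5 bytes: K' = 4b 66 4b 74 7a.
K' ⊕ ipad = 7d 50 7d 42 4c.  K' ⊕ opad = 17 3a 17 28 26.
Inner input = (K'⊕ipad) ∥ m = 7d 50 7d 42 4c ∥ 33 57 c3.
Inner hash: sum = 125+80+125+66+76+51+87+195 = 805 → 03 25.
Outer input = (K'⊕opad) ∥ inner = 17 3a 17 28 26 ∥ 03 25.
Outer hash (tag): sum = 23+58+23+40+38+3+37 = 222 → 00 de.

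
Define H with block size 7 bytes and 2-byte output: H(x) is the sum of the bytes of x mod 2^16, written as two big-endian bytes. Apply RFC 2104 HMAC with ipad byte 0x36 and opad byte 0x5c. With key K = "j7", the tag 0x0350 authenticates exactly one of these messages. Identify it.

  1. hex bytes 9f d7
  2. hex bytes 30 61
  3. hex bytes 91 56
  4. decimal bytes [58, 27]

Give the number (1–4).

1

Key "j7" = 6a 37 is 2 bytes ≤ B = 7; zero-pad to 7 bytes: K' = 6a 37 00 00 00 00 00.
K' ⊕ ipad = 5c 01 36 36 36 36 36; K' ⊕ opad = 36 6b 5c 5c 5c 5c 5c.
m1: inner = H(5c 01 36 36 36 36 36 9f d7) = 02 e1; tag = H(36 6b 5c 5c 5c 5c 5c 02 e1) = 0350 ← matches
m2: inner = H(5c 01 36 36 36 36 36 30 61) = 01 fc; tag = H(36 6b 5c 5c 5c 5c 5c 01 fc) = 036a
m3: inner = H(5c 01 36 36 36 36 36 91 56) = 02 52; tag = H(36 6b 5c 5c 5c 5c 5c 02 52) = 02c1
m4: inner = H(5c 01 36 36 36 36 36 3a 1b) = 01 c0; tag = H(36 6b 5c 5c 5c 5c 5c 01 c0) = 032e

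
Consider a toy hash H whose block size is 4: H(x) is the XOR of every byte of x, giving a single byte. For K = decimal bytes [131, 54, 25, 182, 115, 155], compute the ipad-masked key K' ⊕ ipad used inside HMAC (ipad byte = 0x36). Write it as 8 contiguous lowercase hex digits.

Key decimal bytes [131, 54, 25, 182, 115, 155] = 83 36 19 b6 73 9b is 6 bytes > B = 4, so hash it first: H(key) = f2, then zero-pad to 4 bytes: K' = f2 00 00 00.
XOR each byte with 0x36: f2⊕36=c4, 00⊕36=36, 00⊕36=36, 00⊕36=36.

c4363636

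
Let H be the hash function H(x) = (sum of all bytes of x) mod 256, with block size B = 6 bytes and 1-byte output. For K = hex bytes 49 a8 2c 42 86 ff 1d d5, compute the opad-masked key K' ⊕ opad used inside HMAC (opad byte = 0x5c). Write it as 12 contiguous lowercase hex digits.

8a5c5c5c5c5c

Key hex bytes 49 a8 2c 42 86 ff 1d d5 is 8 bytes > B = 6, so hash it first: H(key) = d6, then zero-pad to 6 bytes: K' = d6 00 00 00 00 00.
XOR each byte with 0x5c: d6⊕5c=8a, 00⊕5c=5c, 00⊕5c=5c, 00⊕5c=5c, 00⊕5c=5c, 00⊕5c=5c.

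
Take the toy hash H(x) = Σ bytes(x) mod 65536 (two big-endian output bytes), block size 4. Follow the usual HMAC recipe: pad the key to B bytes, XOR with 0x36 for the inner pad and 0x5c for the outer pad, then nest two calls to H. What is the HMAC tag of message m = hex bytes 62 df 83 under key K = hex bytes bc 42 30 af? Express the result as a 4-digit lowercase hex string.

Key hex bytes bc 42 30 af is exactly B = 4 bytes: K' = bc 42 30 af.
K' ⊕ ipad = 8a 74 06 99.  K' ⊕ opad = e0 1e 6c f3.
Inner input = (K'⊕ipad) ∥ m = 8a 74 06 99 ∥ 62 df 83.
Inner hash: sum = 138+116+6+153+98+223+131 = 865 → 03 61.
Outer input = (K'⊕opad) ∥ inner = e0 1e 6c f3 ∥ 03 61.
Outer hash (tag): sum = 224+30+108+243+3+97 = 705 → 02 c1.

02c1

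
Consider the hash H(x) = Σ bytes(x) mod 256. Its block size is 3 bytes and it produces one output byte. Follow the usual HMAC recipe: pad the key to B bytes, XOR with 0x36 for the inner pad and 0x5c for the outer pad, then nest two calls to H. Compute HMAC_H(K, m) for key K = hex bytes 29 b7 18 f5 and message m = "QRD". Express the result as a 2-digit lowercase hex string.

97

Key hex bytes 29 b7 18 f5 is 4 bytes > B = 3, so hash it first: H(key) = ed, then zero-pad to 3 bytes: K' = ed 00 00.
K' ⊕ ipad = db 36 36.  K' ⊕ opad = b1 5c 5c.
Inner input = (K'⊕ipad) ∥ m = db 36 36 ∥ 51 52 44.
Inner hash: sum = 219+54+54+81+82+68 = 558; mod 256 = 46 → 2e.
Outer input = (K'⊕opad) ∥ inner = b1 5c 5c ∥ 2e.
Outer hash (tag): sum = 177+92+92+46 = 407; mod 256 = 151 → 97.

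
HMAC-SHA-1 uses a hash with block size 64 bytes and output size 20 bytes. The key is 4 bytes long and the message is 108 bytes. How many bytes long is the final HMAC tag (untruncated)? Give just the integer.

20

The tag is one SHA-1 digest: 20 bytes.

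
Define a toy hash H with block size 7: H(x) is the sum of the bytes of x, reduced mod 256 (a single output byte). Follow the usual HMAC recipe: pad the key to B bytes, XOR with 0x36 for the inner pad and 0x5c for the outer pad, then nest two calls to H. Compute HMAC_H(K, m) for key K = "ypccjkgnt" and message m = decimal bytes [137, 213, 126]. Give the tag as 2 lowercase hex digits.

Key "ypccjkgnt" = 79 70 63 63 6a 6b 67 6e 74 is 9 bytes > B = 7, so hash it first: H(key) = cd, then zero-pad to 7 bytes: K' = cd 00 00 00 00 00 00.
K' ⊕ ipad = fb 36 36 36 36 36 36.  K' ⊕ opad = 91 5c 5c 5c 5c 5c 5c.
Inner input = (K'⊕ipad) ∥ m = fb 36 36 36 36 36 36 ∥ 89 d5 7e.
Inner hash: sum = 251+54+54+54+54+54+54+137+213+126 = 1051; mod 256 = 27 → 1b.
Outer input = (K'⊕opad) ∥ inner = 91 5c 5c 5c 5c 5c 5c ∥ 1b.
Outer hash (tag): sum = 145+92+92+92+92+92+92+27 = 724; mod 256 = 212 → d4.

d4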